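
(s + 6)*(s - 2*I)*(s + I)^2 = s^4 + 6*s^3 + 3*s^2 + 18*s + 2*I*s + 12*I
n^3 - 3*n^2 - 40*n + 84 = (n - 7)*(n - 2)*(n + 6)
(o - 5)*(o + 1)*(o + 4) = o^3 - 21*o - 20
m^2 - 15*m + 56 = (m - 8)*(m - 7)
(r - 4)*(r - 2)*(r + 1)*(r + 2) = r^4 - 3*r^3 - 8*r^2 + 12*r + 16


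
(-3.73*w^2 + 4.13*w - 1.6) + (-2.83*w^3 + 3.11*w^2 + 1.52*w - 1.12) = -2.83*w^3 - 0.62*w^2 + 5.65*w - 2.72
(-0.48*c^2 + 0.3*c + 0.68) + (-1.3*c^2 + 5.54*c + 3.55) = -1.78*c^2 + 5.84*c + 4.23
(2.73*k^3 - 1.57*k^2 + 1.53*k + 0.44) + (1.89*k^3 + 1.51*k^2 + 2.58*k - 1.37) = 4.62*k^3 - 0.0600000000000001*k^2 + 4.11*k - 0.93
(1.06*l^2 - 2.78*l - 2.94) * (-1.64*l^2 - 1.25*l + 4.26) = -1.7384*l^4 + 3.2342*l^3 + 12.8122*l^2 - 8.1678*l - 12.5244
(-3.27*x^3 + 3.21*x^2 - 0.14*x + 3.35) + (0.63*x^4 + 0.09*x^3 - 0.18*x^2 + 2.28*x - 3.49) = 0.63*x^4 - 3.18*x^3 + 3.03*x^2 + 2.14*x - 0.14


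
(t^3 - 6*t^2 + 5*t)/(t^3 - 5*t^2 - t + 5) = t/(t + 1)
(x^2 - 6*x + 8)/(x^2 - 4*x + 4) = (x - 4)/(x - 2)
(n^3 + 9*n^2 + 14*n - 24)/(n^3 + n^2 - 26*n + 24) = (n + 4)/(n - 4)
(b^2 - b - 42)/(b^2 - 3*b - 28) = (b + 6)/(b + 4)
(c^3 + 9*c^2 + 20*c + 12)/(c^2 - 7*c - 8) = (c^2 + 8*c + 12)/(c - 8)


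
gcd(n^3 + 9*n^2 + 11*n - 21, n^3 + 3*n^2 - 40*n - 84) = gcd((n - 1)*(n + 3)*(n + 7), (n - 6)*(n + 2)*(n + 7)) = n + 7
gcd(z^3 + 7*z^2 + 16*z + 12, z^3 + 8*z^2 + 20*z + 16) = z^2 + 4*z + 4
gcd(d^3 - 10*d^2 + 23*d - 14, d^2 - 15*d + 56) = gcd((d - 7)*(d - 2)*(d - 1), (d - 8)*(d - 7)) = d - 7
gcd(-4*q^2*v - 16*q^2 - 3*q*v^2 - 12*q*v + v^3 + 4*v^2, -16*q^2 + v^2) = 4*q - v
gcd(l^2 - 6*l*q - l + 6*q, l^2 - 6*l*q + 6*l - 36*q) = -l + 6*q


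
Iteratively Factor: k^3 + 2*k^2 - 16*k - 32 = (k + 2)*(k^2 - 16) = (k + 2)*(k + 4)*(k - 4)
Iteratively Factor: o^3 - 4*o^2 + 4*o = (o)*(o^2 - 4*o + 4) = o*(o - 2)*(o - 2)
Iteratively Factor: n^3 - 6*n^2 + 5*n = (n)*(n^2 - 6*n + 5) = n*(n - 5)*(n - 1)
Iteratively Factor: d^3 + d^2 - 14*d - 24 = (d - 4)*(d^2 + 5*d + 6) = (d - 4)*(d + 2)*(d + 3)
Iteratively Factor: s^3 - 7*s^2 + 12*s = (s)*(s^2 - 7*s + 12) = s*(s - 3)*(s - 4)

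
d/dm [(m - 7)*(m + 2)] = 2*m - 5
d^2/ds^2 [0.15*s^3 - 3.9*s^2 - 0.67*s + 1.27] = 0.9*s - 7.8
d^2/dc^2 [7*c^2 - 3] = 14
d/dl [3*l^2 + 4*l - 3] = 6*l + 4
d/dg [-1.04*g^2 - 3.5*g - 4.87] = -2.08*g - 3.5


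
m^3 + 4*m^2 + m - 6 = (m - 1)*(m + 2)*(m + 3)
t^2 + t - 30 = (t - 5)*(t + 6)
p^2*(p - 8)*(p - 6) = p^4 - 14*p^3 + 48*p^2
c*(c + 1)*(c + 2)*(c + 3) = c^4 + 6*c^3 + 11*c^2 + 6*c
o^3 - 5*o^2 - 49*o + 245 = (o - 7)*(o - 5)*(o + 7)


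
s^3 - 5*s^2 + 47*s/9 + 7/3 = (s - 3)*(s - 7/3)*(s + 1/3)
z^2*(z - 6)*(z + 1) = z^4 - 5*z^3 - 6*z^2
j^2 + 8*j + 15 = (j + 3)*(j + 5)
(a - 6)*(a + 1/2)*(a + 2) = a^3 - 7*a^2/2 - 14*a - 6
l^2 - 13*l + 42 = (l - 7)*(l - 6)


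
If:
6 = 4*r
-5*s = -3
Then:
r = 3/2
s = 3/5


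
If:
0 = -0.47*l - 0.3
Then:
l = -0.64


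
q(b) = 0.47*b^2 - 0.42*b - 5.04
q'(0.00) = -0.42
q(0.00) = -5.04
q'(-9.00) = -8.88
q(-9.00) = 36.81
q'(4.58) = 3.89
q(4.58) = 2.90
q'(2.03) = 1.49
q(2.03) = -3.96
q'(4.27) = 3.59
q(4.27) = 1.74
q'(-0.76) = -1.13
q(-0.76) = -4.45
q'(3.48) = 2.85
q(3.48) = -0.81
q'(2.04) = 1.50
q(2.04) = -3.94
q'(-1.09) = -1.44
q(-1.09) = -4.02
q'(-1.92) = -2.22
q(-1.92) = -2.50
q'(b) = 0.94*b - 0.42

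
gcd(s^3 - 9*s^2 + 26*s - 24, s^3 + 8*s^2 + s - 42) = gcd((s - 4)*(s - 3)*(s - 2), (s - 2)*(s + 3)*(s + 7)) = s - 2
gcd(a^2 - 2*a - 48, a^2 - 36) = a + 6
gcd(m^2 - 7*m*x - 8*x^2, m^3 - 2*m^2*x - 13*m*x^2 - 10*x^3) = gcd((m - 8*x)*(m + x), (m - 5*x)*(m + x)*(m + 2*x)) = m + x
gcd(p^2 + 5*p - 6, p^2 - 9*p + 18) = 1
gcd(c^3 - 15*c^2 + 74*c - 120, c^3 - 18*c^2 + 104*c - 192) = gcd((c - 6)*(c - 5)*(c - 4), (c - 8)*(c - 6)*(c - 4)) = c^2 - 10*c + 24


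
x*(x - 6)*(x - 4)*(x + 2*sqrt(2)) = x^4 - 10*x^3 + 2*sqrt(2)*x^3 - 20*sqrt(2)*x^2 + 24*x^2 + 48*sqrt(2)*x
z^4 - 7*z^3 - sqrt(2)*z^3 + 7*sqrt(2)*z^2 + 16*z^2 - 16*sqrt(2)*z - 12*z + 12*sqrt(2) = (z - 3)*(z - 2)^2*(z - sqrt(2))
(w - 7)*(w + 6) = w^2 - w - 42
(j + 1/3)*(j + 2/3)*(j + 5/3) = j^3 + 8*j^2/3 + 17*j/9 + 10/27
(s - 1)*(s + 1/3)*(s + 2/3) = s^3 - 7*s/9 - 2/9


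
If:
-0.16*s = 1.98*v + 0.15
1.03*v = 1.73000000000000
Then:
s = -21.72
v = 1.68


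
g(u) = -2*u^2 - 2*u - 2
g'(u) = -4*u - 2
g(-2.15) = -6.94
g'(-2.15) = 6.60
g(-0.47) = -1.50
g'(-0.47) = -0.12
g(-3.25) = -16.62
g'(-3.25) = 11.00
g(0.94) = -5.65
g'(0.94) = -5.76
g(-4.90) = -40.22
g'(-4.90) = 17.60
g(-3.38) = -18.09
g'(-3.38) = 11.52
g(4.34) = -48.35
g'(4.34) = -19.36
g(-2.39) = -8.64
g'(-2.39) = 7.56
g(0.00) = -2.00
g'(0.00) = -2.00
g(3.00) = -26.00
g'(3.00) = -14.00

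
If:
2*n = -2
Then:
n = -1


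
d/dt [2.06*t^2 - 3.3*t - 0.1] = 4.12*t - 3.3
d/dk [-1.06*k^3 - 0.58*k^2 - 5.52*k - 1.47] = -3.18*k^2 - 1.16*k - 5.52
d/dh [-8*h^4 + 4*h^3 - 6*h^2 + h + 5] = -32*h^3 + 12*h^2 - 12*h + 1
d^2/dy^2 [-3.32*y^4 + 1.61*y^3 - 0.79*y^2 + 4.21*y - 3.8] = -39.84*y^2 + 9.66*y - 1.58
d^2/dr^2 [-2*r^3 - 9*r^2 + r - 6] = -12*r - 18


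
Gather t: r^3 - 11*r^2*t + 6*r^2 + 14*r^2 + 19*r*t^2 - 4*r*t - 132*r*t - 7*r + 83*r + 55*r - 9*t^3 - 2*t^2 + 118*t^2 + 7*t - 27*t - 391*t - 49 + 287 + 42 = r^3 + 20*r^2 + 131*r - 9*t^3 + t^2*(19*r + 116) + t*(-11*r^2 - 136*r - 411) + 280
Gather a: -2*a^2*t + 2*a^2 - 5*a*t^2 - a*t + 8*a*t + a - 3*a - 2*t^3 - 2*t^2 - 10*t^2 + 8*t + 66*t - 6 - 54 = a^2*(2 - 2*t) + a*(-5*t^2 + 7*t - 2) - 2*t^3 - 12*t^2 + 74*t - 60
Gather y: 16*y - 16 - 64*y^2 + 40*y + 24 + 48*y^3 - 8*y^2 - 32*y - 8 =48*y^3 - 72*y^2 + 24*y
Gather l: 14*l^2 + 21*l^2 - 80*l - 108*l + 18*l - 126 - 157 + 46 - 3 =35*l^2 - 170*l - 240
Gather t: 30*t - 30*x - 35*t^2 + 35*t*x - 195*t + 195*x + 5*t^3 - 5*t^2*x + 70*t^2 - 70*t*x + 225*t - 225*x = 5*t^3 + t^2*(35 - 5*x) + t*(60 - 35*x) - 60*x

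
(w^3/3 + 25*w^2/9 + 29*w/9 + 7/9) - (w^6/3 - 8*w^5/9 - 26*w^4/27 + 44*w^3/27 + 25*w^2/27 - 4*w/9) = -w^6/3 + 8*w^5/9 + 26*w^4/27 - 35*w^3/27 + 50*w^2/27 + 11*w/3 + 7/9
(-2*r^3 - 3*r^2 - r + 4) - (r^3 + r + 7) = -3*r^3 - 3*r^2 - 2*r - 3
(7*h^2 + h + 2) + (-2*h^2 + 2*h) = 5*h^2 + 3*h + 2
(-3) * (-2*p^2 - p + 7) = 6*p^2 + 3*p - 21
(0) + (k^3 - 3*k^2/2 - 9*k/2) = k^3 - 3*k^2/2 - 9*k/2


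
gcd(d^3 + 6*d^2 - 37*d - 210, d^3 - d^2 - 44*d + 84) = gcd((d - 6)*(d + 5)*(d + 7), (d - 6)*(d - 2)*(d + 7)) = d^2 + d - 42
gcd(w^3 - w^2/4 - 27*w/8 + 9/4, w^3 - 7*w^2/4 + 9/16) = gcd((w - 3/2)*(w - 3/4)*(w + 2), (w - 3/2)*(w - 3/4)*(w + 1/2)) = w^2 - 9*w/4 + 9/8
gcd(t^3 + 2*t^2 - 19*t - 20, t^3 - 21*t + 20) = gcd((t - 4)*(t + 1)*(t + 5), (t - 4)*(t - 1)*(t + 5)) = t^2 + t - 20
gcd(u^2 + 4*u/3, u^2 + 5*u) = u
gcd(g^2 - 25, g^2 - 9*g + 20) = g - 5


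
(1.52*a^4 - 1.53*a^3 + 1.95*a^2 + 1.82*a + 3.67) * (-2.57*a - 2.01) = -3.9064*a^5 + 0.8769*a^4 - 1.9362*a^3 - 8.5969*a^2 - 13.0901*a - 7.3767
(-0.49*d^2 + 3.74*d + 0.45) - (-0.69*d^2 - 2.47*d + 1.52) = 0.2*d^2 + 6.21*d - 1.07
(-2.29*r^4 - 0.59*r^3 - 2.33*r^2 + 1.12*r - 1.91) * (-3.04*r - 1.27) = 6.9616*r^5 + 4.7019*r^4 + 7.8325*r^3 - 0.4457*r^2 + 4.384*r + 2.4257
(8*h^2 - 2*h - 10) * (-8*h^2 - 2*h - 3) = -64*h^4 + 60*h^2 + 26*h + 30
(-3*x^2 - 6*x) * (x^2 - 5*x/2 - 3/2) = -3*x^4 + 3*x^3/2 + 39*x^2/2 + 9*x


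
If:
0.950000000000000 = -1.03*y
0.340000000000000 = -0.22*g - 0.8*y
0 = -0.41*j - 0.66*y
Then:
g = 1.81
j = 1.48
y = -0.92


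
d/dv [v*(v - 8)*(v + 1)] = 3*v^2 - 14*v - 8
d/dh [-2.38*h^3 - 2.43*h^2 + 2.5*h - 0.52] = -7.14*h^2 - 4.86*h + 2.5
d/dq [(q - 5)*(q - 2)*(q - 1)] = 3*q^2 - 16*q + 17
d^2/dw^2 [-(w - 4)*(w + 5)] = -2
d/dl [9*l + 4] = 9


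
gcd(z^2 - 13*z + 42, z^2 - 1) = 1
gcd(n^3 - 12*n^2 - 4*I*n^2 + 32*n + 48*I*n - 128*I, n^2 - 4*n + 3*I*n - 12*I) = n - 4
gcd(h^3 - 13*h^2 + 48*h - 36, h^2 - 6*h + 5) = h - 1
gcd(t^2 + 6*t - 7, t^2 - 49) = t + 7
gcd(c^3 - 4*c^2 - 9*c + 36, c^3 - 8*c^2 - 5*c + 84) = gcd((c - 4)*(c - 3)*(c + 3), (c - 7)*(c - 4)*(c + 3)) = c^2 - c - 12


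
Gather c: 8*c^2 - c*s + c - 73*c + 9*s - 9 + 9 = 8*c^2 + c*(-s - 72) + 9*s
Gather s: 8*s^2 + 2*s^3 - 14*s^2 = 2*s^3 - 6*s^2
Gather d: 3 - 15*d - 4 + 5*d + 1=-10*d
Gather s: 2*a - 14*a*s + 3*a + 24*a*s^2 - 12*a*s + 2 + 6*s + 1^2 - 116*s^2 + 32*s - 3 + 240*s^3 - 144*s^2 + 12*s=5*a + 240*s^3 + s^2*(24*a - 260) + s*(50 - 26*a)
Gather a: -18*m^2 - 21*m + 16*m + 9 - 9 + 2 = -18*m^2 - 5*m + 2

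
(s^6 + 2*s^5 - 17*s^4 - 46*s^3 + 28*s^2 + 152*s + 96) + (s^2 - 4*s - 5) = s^6 + 2*s^5 - 17*s^4 - 46*s^3 + 29*s^2 + 148*s + 91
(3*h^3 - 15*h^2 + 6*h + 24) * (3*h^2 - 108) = 9*h^5 - 45*h^4 - 306*h^3 + 1692*h^2 - 648*h - 2592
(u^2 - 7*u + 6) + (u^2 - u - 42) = 2*u^2 - 8*u - 36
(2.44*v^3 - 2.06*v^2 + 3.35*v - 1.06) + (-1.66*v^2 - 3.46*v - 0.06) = 2.44*v^3 - 3.72*v^2 - 0.11*v - 1.12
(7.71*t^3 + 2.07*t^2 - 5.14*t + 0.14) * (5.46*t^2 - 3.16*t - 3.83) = 42.0966*t^5 - 13.0614*t^4 - 64.1349*t^3 + 9.0787*t^2 + 19.2438*t - 0.5362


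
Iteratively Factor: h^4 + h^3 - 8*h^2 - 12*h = (h - 3)*(h^3 + 4*h^2 + 4*h) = (h - 3)*(h + 2)*(h^2 + 2*h) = (h - 3)*(h + 2)^2*(h)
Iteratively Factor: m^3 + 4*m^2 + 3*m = (m)*(m^2 + 4*m + 3) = m*(m + 3)*(m + 1)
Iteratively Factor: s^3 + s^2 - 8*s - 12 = (s + 2)*(s^2 - s - 6) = (s - 3)*(s + 2)*(s + 2)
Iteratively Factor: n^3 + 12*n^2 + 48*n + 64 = (n + 4)*(n^2 + 8*n + 16) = (n + 4)^2*(n + 4)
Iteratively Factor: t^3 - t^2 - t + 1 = (t - 1)*(t^2 - 1) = (t - 1)*(t + 1)*(t - 1)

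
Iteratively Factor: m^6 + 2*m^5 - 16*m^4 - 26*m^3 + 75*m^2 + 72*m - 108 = (m + 3)*(m^5 - m^4 - 13*m^3 + 13*m^2 + 36*m - 36) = (m - 2)*(m + 3)*(m^4 + m^3 - 11*m^2 - 9*m + 18) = (m - 2)*(m + 2)*(m + 3)*(m^3 - m^2 - 9*m + 9) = (m - 2)*(m + 2)*(m + 3)^2*(m^2 - 4*m + 3) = (m - 2)*(m - 1)*(m + 2)*(m + 3)^2*(m - 3)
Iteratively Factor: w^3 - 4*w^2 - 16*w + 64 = (w - 4)*(w^2 - 16) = (w - 4)*(w + 4)*(w - 4)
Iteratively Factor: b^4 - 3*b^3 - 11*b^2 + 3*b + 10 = (b + 1)*(b^3 - 4*b^2 - 7*b + 10) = (b + 1)*(b + 2)*(b^2 - 6*b + 5) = (b - 5)*(b + 1)*(b + 2)*(b - 1)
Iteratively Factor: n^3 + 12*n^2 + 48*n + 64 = (n + 4)*(n^2 + 8*n + 16) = (n + 4)^2*(n + 4)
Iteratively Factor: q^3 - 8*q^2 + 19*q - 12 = (q - 3)*(q^2 - 5*q + 4) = (q - 4)*(q - 3)*(q - 1)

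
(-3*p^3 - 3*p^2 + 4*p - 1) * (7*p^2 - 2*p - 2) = -21*p^5 - 15*p^4 + 40*p^3 - 9*p^2 - 6*p + 2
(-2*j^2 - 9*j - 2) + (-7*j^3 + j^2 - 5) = -7*j^3 - j^2 - 9*j - 7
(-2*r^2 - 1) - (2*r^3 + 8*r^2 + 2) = -2*r^3 - 10*r^2 - 3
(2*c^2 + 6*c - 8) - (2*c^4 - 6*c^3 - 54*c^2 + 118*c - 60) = -2*c^4 + 6*c^3 + 56*c^2 - 112*c + 52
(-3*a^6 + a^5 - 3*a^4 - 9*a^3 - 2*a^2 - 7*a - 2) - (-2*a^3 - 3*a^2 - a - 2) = -3*a^6 + a^5 - 3*a^4 - 7*a^3 + a^2 - 6*a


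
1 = 1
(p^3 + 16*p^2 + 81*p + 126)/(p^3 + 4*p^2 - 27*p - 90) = (p + 7)/(p - 5)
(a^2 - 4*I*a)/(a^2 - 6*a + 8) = a*(a - 4*I)/(a^2 - 6*a + 8)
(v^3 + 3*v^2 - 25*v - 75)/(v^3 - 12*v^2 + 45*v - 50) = (v^2 + 8*v + 15)/(v^2 - 7*v + 10)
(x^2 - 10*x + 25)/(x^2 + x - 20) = (x^2 - 10*x + 25)/(x^2 + x - 20)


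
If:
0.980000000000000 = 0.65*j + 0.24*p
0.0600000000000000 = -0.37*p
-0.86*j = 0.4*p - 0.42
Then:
No Solution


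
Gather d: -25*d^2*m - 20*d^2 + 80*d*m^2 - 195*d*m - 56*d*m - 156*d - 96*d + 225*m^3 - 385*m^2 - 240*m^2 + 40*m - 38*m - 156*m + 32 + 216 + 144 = d^2*(-25*m - 20) + d*(80*m^2 - 251*m - 252) + 225*m^3 - 625*m^2 - 154*m + 392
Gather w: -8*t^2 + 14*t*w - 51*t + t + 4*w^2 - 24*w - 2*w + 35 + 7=-8*t^2 - 50*t + 4*w^2 + w*(14*t - 26) + 42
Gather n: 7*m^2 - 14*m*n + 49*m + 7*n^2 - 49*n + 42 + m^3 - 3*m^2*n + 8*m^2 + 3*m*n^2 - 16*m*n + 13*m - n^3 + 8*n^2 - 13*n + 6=m^3 + 15*m^2 + 62*m - n^3 + n^2*(3*m + 15) + n*(-3*m^2 - 30*m - 62) + 48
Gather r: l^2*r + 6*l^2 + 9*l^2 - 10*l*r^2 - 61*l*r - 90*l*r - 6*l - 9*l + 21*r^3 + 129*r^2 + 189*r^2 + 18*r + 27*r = 15*l^2 - 15*l + 21*r^3 + r^2*(318 - 10*l) + r*(l^2 - 151*l + 45)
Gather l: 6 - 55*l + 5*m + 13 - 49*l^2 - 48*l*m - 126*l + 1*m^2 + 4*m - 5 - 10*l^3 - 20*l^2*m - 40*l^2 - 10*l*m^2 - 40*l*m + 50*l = -10*l^3 + l^2*(-20*m - 89) + l*(-10*m^2 - 88*m - 131) + m^2 + 9*m + 14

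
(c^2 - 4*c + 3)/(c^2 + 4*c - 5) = (c - 3)/(c + 5)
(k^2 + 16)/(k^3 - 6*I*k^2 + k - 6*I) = (k^2 + 16)/(k^3 - 6*I*k^2 + k - 6*I)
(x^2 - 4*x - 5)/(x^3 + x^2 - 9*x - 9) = (x - 5)/(x^2 - 9)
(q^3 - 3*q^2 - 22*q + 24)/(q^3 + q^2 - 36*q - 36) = (q^2 + 3*q - 4)/(q^2 + 7*q + 6)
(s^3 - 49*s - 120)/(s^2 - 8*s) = s + 8 + 15/s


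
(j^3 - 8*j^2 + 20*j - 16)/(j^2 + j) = (j^3 - 8*j^2 + 20*j - 16)/(j*(j + 1))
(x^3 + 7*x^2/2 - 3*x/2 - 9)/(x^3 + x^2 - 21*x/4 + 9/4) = 2*(x + 2)/(2*x - 1)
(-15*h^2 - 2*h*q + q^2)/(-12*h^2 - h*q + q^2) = (-5*h + q)/(-4*h + q)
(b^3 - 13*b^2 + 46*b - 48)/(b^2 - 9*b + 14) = (b^2 - 11*b + 24)/(b - 7)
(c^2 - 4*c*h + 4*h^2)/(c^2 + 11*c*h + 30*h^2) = (c^2 - 4*c*h + 4*h^2)/(c^2 + 11*c*h + 30*h^2)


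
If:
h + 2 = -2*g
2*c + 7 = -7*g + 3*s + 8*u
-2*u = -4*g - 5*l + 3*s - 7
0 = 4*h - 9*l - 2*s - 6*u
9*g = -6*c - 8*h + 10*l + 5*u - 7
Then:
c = 79*u/1504 - 31/1504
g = 411*u/752 - 523/752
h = -411*u/376 - 229/376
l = -40*u/47 - 20/47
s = 131/188 - 255*u/188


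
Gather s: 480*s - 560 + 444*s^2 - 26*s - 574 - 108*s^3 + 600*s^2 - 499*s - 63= -108*s^3 + 1044*s^2 - 45*s - 1197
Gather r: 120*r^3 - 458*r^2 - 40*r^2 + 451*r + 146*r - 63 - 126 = 120*r^3 - 498*r^2 + 597*r - 189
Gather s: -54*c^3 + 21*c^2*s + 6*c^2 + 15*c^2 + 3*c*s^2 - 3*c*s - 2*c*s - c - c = -54*c^3 + 21*c^2 + 3*c*s^2 - 2*c + s*(21*c^2 - 5*c)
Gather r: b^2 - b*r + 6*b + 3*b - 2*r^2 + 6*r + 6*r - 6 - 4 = b^2 + 9*b - 2*r^2 + r*(12 - b) - 10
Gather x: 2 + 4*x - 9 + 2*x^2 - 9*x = 2*x^2 - 5*x - 7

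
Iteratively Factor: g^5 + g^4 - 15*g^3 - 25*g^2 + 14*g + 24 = (g + 2)*(g^4 - g^3 - 13*g^2 + g + 12) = (g - 4)*(g + 2)*(g^3 + 3*g^2 - g - 3) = (g - 4)*(g + 2)*(g + 3)*(g^2 - 1) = (g - 4)*(g + 1)*(g + 2)*(g + 3)*(g - 1)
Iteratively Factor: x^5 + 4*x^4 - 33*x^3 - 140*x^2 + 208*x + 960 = (x + 4)*(x^4 - 33*x^2 - 8*x + 240) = (x + 4)^2*(x^3 - 4*x^2 - 17*x + 60) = (x - 5)*(x + 4)^2*(x^2 + x - 12) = (x - 5)*(x + 4)^3*(x - 3)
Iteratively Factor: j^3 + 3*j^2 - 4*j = (j)*(j^2 + 3*j - 4) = j*(j + 4)*(j - 1)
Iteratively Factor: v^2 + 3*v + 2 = (v + 1)*(v + 2)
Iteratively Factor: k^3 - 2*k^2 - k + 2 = (k - 2)*(k^2 - 1) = (k - 2)*(k - 1)*(k + 1)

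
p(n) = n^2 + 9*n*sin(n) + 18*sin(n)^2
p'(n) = 9*n*cos(n) + 2*n + 36*sin(n)*cos(n) + 9*sin(n)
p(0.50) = 6.54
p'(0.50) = 24.41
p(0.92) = 18.83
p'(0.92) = 31.37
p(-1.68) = 35.64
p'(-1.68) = -6.76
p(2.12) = 33.86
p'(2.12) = -14.07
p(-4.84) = -2.07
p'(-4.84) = -1.75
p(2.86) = 16.72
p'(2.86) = -26.12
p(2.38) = 29.02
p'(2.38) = -22.51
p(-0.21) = 1.22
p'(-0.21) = -11.48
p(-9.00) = 117.44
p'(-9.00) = 65.61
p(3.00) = 13.17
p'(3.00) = -24.49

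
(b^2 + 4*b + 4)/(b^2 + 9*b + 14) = (b + 2)/(b + 7)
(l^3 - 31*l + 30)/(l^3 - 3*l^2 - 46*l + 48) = (l - 5)/(l - 8)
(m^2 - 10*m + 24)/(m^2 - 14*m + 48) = (m - 4)/(m - 8)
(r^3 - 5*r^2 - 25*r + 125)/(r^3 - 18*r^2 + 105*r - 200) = (r + 5)/(r - 8)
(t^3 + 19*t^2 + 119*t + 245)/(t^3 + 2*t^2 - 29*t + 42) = (t^2 + 12*t + 35)/(t^2 - 5*t + 6)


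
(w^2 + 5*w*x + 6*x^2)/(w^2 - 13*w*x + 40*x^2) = (w^2 + 5*w*x + 6*x^2)/(w^2 - 13*w*x + 40*x^2)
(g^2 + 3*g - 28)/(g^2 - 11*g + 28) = (g + 7)/(g - 7)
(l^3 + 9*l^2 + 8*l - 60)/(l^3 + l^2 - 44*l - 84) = (l^2 + 3*l - 10)/(l^2 - 5*l - 14)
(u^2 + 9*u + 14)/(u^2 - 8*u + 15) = (u^2 + 9*u + 14)/(u^2 - 8*u + 15)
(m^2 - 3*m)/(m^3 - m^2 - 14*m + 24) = m/(m^2 + 2*m - 8)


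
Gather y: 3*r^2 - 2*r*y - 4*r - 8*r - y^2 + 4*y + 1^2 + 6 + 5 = 3*r^2 - 12*r - y^2 + y*(4 - 2*r) + 12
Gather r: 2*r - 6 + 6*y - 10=2*r + 6*y - 16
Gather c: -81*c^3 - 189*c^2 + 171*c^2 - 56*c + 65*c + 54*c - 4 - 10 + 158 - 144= -81*c^3 - 18*c^2 + 63*c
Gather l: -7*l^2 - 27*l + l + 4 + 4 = -7*l^2 - 26*l + 8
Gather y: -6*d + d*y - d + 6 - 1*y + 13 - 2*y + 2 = -7*d + y*(d - 3) + 21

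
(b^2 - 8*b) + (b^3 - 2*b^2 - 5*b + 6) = b^3 - b^2 - 13*b + 6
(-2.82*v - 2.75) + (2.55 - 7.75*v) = -10.57*v - 0.2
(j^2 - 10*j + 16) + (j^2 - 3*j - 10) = 2*j^2 - 13*j + 6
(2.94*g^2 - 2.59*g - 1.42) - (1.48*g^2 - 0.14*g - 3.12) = 1.46*g^2 - 2.45*g + 1.7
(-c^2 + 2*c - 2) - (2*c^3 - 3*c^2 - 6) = -2*c^3 + 2*c^2 + 2*c + 4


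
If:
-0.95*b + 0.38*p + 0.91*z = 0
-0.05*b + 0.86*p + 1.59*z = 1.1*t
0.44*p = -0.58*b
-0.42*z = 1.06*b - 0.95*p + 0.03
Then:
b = -0.01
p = 0.01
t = -0.01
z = -0.02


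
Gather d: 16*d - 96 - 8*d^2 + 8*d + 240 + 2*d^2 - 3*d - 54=-6*d^2 + 21*d + 90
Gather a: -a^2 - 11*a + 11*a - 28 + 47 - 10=9 - a^2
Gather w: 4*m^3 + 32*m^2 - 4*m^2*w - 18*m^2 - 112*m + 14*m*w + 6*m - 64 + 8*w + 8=4*m^3 + 14*m^2 - 106*m + w*(-4*m^2 + 14*m + 8) - 56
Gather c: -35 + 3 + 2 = -30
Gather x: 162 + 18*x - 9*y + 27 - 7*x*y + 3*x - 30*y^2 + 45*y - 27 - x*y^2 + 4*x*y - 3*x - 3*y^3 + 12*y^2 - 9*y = x*(-y^2 - 3*y + 18) - 3*y^3 - 18*y^2 + 27*y + 162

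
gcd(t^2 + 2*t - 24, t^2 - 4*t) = t - 4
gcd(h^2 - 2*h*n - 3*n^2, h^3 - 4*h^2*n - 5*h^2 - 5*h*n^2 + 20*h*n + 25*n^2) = h + n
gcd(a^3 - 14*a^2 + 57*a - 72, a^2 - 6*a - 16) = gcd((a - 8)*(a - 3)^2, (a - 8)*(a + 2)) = a - 8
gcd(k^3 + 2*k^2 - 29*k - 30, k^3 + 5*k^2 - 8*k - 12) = k^2 + 7*k + 6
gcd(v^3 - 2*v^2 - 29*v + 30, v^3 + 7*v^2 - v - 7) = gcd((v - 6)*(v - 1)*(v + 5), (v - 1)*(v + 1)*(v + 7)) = v - 1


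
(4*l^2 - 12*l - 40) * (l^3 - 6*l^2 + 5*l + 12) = 4*l^5 - 36*l^4 + 52*l^3 + 228*l^2 - 344*l - 480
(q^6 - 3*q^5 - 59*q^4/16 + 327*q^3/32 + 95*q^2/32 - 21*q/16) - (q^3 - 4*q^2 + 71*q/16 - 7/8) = q^6 - 3*q^5 - 59*q^4/16 + 295*q^3/32 + 223*q^2/32 - 23*q/4 + 7/8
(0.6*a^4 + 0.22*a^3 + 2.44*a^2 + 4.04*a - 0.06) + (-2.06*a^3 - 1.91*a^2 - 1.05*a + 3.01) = 0.6*a^4 - 1.84*a^3 + 0.53*a^2 + 2.99*a + 2.95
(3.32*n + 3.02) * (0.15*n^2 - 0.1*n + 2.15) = 0.498*n^3 + 0.121*n^2 + 6.836*n + 6.493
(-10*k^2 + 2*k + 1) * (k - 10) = -10*k^3 + 102*k^2 - 19*k - 10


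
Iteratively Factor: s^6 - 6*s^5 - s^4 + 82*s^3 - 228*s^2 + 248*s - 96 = (s - 2)*(s^5 - 4*s^4 - 9*s^3 + 64*s^2 - 100*s + 48) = (s - 2)^2*(s^4 - 2*s^3 - 13*s^2 + 38*s - 24) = (s - 2)^2*(s - 1)*(s^3 - s^2 - 14*s + 24) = (s - 3)*(s - 2)^2*(s - 1)*(s^2 + 2*s - 8) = (s - 3)*(s - 2)^3*(s - 1)*(s + 4)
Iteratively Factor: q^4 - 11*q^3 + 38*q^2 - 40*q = (q - 4)*(q^3 - 7*q^2 + 10*q) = (q - 5)*(q - 4)*(q^2 - 2*q) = q*(q - 5)*(q - 4)*(q - 2)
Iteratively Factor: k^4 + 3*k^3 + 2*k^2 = (k + 2)*(k^3 + k^2) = (k + 1)*(k + 2)*(k^2) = k*(k + 1)*(k + 2)*(k)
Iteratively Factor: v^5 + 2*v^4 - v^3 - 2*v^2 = (v)*(v^4 + 2*v^3 - v^2 - 2*v) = v*(v - 1)*(v^3 + 3*v^2 + 2*v) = v*(v - 1)*(v + 2)*(v^2 + v) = v*(v - 1)*(v + 1)*(v + 2)*(v)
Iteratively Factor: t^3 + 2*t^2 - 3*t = (t)*(t^2 + 2*t - 3) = t*(t + 3)*(t - 1)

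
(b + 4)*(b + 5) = b^2 + 9*b + 20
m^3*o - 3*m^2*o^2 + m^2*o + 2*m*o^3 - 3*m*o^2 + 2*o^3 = (m - 2*o)*(m - o)*(m*o + o)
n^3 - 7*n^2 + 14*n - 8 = (n - 4)*(n - 2)*(n - 1)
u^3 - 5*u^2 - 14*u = u*(u - 7)*(u + 2)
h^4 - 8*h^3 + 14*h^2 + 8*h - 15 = (h - 5)*(h - 3)*(h - 1)*(h + 1)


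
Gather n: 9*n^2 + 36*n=9*n^2 + 36*n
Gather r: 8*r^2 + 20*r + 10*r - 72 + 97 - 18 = 8*r^2 + 30*r + 7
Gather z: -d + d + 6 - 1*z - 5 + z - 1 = 0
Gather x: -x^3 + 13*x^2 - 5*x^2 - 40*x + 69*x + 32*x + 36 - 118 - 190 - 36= -x^3 + 8*x^2 + 61*x - 308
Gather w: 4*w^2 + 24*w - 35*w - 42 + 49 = 4*w^2 - 11*w + 7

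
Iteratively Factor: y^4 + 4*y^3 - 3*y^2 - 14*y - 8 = (y + 1)*(y^3 + 3*y^2 - 6*y - 8) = (y - 2)*(y + 1)*(y^2 + 5*y + 4) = (y - 2)*(y + 1)*(y + 4)*(y + 1)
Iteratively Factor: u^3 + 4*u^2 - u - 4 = (u + 1)*(u^2 + 3*u - 4) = (u - 1)*(u + 1)*(u + 4)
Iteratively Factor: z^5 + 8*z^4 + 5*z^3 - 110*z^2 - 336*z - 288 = (z + 4)*(z^4 + 4*z^3 - 11*z^2 - 66*z - 72) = (z + 3)*(z + 4)*(z^3 + z^2 - 14*z - 24) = (z - 4)*(z + 3)*(z + 4)*(z^2 + 5*z + 6) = (z - 4)*(z + 2)*(z + 3)*(z + 4)*(z + 3)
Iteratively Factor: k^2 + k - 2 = (k - 1)*(k + 2)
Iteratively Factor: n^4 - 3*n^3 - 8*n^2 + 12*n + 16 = (n - 4)*(n^3 + n^2 - 4*n - 4) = (n - 4)*(n + 2)*(n^2 - n - 2) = (n - 4)*(n - 2)*(n + 2)*(n + 1)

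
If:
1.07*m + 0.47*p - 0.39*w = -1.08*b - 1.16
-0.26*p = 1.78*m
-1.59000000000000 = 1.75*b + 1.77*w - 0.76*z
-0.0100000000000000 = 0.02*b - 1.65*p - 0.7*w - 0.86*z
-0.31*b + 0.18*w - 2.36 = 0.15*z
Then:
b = -3.59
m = -0.92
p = 6.29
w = -1.90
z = -10.60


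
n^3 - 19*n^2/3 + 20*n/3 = n*(n - 5)*(n - 4/3)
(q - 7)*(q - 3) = q^2 - 10*q + 21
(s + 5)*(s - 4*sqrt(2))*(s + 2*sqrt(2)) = s^3 - 2*sqrt(2)*s^2 + 5*s^2 - 16*s - 10*sqrt(2)*s - 80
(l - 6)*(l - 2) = l^2 - 8*l + 12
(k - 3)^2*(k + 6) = k^3 - 27*k + 54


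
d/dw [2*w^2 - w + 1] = 4*w - 1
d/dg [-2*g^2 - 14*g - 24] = -4*g - 14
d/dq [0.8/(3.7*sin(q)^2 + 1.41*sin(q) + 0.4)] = -(5.92*sin(q) + 1.128)*cos(q)/(3.7*sin(q)^2 + 1.41*sin(q) + 0.4)^2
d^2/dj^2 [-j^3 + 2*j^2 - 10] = 4 - 6*j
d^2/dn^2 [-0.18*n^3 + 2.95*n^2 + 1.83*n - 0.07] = 5.9 - 1.08*n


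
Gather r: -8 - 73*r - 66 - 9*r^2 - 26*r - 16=-9*r^2 - 99*r - 90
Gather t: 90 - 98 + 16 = 8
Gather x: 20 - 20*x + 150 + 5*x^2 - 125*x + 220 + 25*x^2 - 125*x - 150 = 30*x^2 - 270*x + 240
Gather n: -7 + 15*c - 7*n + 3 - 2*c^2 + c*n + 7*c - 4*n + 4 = -2*c^2 + 22*c + n*(c - 11)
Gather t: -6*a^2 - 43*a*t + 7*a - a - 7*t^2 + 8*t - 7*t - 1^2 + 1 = -6*a^2 + 6*a - 7*t^2 + t*(1 - 43*a)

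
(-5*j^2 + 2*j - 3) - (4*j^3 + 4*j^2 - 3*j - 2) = -4*j^3 - 9*j^2 + 5*j - 1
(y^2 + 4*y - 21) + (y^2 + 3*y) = 2*y^2 + 7*y - 21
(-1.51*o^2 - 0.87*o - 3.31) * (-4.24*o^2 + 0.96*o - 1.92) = 6.4024*o^4 + 2.2392*o^3 + 16.0984*o^2 - 1.5072*o + 6.3552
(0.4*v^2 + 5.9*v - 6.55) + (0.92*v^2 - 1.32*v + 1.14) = 1.32*v^2 + 4.58*v - 5.41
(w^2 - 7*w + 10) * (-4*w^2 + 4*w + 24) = -4*w^4 + 32*w^3 - 44*w^2 - 128*w + 240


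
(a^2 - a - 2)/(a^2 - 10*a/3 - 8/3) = 3*(-a^2 + a + 2)/(-3*a^2 + 10*a + 8)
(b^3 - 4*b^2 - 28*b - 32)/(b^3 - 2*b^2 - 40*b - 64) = (b + 2)/(b + 4)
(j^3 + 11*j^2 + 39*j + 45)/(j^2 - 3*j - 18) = (j^2 + 8*j + 15)/(j - 6)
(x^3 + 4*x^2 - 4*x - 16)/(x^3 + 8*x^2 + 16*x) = (x^2 - 4)/(x*(x + 4))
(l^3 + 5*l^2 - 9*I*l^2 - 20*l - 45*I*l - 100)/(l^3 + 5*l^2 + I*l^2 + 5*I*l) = (l^2 - 9*I*l - 20)/(l*(l + I))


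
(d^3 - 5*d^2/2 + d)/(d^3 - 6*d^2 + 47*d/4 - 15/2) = 2*d*(2*d - 1)/(4*d^2 - 16*d + 15)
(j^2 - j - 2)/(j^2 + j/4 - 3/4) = 4*(j - 2)/(4*j - 3)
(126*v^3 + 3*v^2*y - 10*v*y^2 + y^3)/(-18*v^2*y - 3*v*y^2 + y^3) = (-7*v + y)/y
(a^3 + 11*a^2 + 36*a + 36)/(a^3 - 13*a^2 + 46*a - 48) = (a^3 + 11*a^2 + 36*a + 36)/(a^3 - 13*a^2 + 46*a - 48)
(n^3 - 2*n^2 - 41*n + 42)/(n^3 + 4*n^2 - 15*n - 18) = (n^2 - 8*n + 7)/(n^2 - 2*n - 3)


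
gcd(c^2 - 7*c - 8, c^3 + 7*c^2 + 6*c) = c + 1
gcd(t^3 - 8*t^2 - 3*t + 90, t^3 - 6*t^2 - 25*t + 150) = t^2 - 11*t + 30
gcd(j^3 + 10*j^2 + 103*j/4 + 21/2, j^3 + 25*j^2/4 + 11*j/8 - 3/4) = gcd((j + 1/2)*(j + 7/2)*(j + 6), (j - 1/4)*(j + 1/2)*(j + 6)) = j^2 + 13*j/2 + 3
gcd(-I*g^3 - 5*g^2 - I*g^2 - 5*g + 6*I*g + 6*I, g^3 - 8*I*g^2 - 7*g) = 1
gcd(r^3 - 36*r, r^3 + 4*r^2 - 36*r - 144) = r^2 - 36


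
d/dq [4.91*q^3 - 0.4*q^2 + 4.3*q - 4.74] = 14.73*q^2 - 0.8*q + 4.3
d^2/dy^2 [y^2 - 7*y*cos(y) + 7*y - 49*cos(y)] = 7*y*cos(y) + 14*sin(y) + 49*cos(y) + 2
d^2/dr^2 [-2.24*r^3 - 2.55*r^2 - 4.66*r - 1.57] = -13.44*r - 5.1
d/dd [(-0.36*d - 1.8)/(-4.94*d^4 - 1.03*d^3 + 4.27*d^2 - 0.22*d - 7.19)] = (-5.3352*d^4 - 36.3096*d^3 - 4.0248*d^2 + 15.372*d + 2.1924)/(24.4036*d^8 + 10.1764*d^7 - 41.1267*d^6 - 6.6226*d^5 + 89.7233*d^4 + 12.9326*d^3 - 61.3542*d^2 + 3.1636*d + 51.6961)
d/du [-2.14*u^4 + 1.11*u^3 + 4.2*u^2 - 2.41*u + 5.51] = -8.56*u^3 + 3.33*u^2 + 8.4*u - 2.41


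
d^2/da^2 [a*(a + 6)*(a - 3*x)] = 6*a - 6*x + 12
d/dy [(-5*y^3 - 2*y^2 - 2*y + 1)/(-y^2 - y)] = (5*y^4 + 10*y^3 + 2*y + 1)/(y^2*(y^2 + 2*y + 1))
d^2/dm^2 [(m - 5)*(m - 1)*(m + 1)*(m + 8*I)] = 12*m^2 + m*(-30 + 48*I) - 2 - 80*I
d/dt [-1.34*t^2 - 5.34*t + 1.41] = -2.68*t - 5.34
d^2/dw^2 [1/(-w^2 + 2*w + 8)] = 2*(-w^2 + 2*w + 4*(w - 1)^2 + 8)/(-w^2 + 2*w + 8)^3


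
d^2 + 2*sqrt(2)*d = d*(d + 2*sqrt(2))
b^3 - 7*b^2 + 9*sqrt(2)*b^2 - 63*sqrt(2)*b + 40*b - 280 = (b - 7)*(b + 4*sqrt(2))*(b + 5*sqrt(2))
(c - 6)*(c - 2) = c^2 - 8*c + 12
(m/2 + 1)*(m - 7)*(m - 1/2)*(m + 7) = m^4/2 + 3*m^3/4 - 25*m^2 - 147*m/4 + 49/2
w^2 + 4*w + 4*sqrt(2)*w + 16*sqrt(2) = (w + 4)*(w + 4*sqrt(2))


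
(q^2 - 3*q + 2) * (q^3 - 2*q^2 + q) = q^5 - 5*q^4 + 9*q^3 - 7*q^2 + 2*q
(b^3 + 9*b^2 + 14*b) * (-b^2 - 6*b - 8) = -b^5 - 15*b^4 - 76*b^3 - 156*b^2 - 112*b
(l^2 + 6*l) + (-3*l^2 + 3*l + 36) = -2*l^2 + 9*l + 36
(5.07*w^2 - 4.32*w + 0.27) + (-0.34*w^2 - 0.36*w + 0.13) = 4.73*w^2 - 4.68*w + 0.4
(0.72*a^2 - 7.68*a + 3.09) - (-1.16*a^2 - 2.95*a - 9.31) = 1.88*a^2 - 4.73*a + 12.4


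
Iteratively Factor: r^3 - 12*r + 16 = (r - 2)*(r^2 + 2*r - 8) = (r - 2)^2*(r + 4)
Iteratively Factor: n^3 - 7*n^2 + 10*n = (n - 2)*(n^2 - 5*n) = n*(n - 2)*(n - 5)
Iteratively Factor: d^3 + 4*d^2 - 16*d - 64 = (d + 4)*(d^2 - 16) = (d + 4)^2*(d - 4)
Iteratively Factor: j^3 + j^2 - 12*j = (j - 3)*(j^2 + 4*j) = j*(j - 3)*(j + 4)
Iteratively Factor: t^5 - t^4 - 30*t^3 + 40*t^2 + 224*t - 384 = (t + 4)*(t^4 - 5*t^3 - 10*t^2 + 80*t - 96) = (t + 4)^2*(t^3 - 9*t^2 + 26*t - 24) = (t - 2)*(t + 4)^2*(t^2 - 7*t + 12) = (t - 3)*(t - 2)*(t + 4)^2*(t - 4)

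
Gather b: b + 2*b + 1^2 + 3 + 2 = 3*b + 6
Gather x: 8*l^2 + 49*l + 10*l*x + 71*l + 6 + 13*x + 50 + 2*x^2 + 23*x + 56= 8*l^2 + 120*l + 2*x^2 + x*(10*l + 36) + 112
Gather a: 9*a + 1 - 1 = 9*a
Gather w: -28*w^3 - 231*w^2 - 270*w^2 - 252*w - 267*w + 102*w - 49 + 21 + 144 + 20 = -28*w^3 - 501*w^2 - 417*w + 136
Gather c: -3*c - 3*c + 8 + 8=16 - 6*c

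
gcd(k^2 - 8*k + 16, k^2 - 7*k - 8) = 1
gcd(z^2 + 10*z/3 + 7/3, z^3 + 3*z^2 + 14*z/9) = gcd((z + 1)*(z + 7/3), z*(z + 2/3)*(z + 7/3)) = z + 7/3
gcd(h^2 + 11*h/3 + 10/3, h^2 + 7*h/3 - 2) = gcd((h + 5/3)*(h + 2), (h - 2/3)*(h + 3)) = 1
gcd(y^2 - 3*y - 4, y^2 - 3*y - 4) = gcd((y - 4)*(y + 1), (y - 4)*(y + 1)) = y^2 - 3*y - 4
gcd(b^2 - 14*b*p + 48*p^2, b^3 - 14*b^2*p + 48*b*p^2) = b^2 - 14*b*p + 48*p^2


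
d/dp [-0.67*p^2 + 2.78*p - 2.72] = 2.78 - 1.34*p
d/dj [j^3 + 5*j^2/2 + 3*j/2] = 3*j^2 + 5*j + 3/2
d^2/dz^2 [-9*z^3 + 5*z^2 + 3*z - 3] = 10 - 54*z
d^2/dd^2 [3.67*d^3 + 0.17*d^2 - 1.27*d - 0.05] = 22.02*d + 0.34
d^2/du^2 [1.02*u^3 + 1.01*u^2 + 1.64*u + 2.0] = 6.12*u + 2.02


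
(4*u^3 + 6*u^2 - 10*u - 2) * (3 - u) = -4*u^4 + 6*u^3 + 28*u^2 - 28*u - 6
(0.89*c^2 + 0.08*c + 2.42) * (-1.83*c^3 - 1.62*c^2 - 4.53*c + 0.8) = -1.6287*c^5 - 1.5882*c^4 - 8.5899*c^3 - 3.5708*c^2 - 10.8986*c + 1.936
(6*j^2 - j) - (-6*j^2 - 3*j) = 12*j^2 + 2*j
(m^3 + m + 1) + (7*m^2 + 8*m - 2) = m^3 + 7*m^2 + 9*m - 1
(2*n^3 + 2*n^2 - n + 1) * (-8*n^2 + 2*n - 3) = -16*n^5 - 12*n^4 + 6*n^3 - 16*n^2 + 5*n - 3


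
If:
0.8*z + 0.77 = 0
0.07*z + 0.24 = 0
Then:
No Solution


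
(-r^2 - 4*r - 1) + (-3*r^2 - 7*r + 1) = -4*r^2 - 11*r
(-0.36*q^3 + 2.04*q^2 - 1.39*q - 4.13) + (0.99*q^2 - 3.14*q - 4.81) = -0.36*q^3 + 3.03*q^2 - 4.53*q - 8.94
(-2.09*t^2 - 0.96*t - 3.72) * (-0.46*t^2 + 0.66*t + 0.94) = 0.9614*t^4 - 0.9378*t^3 - 0.887*t^2 - 3.3576*t - 3.4968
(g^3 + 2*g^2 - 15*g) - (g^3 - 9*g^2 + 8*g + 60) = 11*g^2 - 23*g - 60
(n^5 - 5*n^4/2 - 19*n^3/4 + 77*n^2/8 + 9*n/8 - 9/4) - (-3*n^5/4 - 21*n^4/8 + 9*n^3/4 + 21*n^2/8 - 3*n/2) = 7*n^5/4 + n^4/8 - 7*n^3 + 7*n^2 + 21*n/8 - 9/4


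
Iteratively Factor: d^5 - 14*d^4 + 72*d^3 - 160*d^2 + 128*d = (d - 2)*(d^4 - 12*d^3 + 48*d^2 - 64*d) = (d - 4)*(d - 2)*(d^3 - 8*d^2 + 16*d) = (d - 4)^2*(d - 2)*(d^2 - 4*d) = d*(d - 4)^2*(d - 2)*(d - 4)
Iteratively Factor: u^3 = (u)*(u^2) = u^2*(u)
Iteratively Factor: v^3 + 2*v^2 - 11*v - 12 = (v + 4)*(v^2 - 2*v - 3) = (v - 3)*(v + 4)*(v + 1)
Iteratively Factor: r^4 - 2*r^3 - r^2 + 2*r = (r + 1)*(r^3 - 3*r^2 + 2*r) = r*(r + 1)*(r^2 - 3*r + 2) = r*(r - 1)*(r + 1)*(r - 2)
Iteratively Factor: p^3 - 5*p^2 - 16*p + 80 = (p - 5)*(p^2 - 16) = (p - 5)*(p - 4)*(p + 4)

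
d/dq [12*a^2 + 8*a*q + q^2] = 8*a + 2*q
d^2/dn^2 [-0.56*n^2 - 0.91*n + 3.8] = -1.12000000000000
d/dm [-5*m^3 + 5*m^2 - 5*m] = -15*m^2 + 10*m - 5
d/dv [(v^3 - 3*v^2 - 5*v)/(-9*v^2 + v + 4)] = (-9*v^4 + 2*v^3 - 36*v^2 - 24*v - 20)/(81*v^4 - 18*v^3 - 71*v^2 + 8*v + 16)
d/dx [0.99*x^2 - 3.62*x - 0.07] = 1.98*x - 3.62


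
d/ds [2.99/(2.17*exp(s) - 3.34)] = -6.4883*exp(s)/(2.17*exp(s) - 3.34)^2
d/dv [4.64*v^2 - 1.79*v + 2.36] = 9.28*v - 1.79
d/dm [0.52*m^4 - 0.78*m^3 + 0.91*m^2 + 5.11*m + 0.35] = 2.08*m^3 - 2.34*m^2 + 1.82*m + 5.11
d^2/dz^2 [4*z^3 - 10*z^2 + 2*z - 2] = 24*z - 20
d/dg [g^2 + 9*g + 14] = 2*g + 9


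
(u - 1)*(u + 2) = u^2 + u - 2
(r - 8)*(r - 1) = r^2 - 9*r + 8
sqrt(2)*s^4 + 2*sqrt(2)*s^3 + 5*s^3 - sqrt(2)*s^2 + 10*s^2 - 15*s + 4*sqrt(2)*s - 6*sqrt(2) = (s - 1)*(s + 3)*(s + 2*sqrt(2))*(sqrt(2)*s + 1)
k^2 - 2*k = k*(k - 2)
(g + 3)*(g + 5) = g^2 + 8*g + 15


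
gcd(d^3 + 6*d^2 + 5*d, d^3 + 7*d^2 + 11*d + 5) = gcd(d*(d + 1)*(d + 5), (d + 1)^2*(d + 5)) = d^2 + 6*d + 5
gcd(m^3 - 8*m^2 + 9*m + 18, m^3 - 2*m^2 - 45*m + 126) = m^2 - 9*m + 18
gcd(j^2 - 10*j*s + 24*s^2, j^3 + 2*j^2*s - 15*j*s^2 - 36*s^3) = -j + 4*s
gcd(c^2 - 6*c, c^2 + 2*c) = c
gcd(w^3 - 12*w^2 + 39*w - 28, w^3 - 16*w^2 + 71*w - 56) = w^2 - 8*w + 7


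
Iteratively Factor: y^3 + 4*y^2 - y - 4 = (y + 4)*(y^2 - 1) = (y + 1)*(y + 4)*(y - 1)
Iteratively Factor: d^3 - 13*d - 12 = (d - 4)*(d^2 + 4*d + 3) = (d - 4)*(d + 1)*(d + 3)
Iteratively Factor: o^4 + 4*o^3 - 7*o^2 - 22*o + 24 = (o + 3)*(o^3 + o^2 - 10*o + 8) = (o - 2)*(o + 3)*(o^2 + 3*o - 4) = (o - 2)*(o + 3)*(o + 4)*(o - 1)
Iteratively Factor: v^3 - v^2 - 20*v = (v + 4)*(v^2 - 5*v) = (v - 5)*(v + 4)*(v)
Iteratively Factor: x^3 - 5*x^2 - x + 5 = (x - 5)*(x^2 - 1) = (x - 5)*(x - 1)*(x + 1)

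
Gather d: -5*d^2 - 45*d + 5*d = -5*d^2 - 40*d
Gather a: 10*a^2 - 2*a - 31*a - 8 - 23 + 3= 10*a^2 - 33*a - 28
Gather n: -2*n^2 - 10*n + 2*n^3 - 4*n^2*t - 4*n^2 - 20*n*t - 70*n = 2*n^3 + n^2*(-4*t - 6) + n*(-20*t - 80)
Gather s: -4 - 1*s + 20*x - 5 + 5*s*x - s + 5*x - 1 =s*(5*x - 2) + 25*x - 10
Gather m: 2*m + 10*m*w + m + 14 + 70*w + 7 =m*(10*w + 3) + 70*w + 21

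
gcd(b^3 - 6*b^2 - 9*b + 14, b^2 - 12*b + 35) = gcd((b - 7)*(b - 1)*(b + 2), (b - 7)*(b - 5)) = b - 7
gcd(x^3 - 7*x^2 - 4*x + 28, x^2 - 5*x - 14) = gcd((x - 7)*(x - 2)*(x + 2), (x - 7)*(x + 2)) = x^2 - 5*x - 14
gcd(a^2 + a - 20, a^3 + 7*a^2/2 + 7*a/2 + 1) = 1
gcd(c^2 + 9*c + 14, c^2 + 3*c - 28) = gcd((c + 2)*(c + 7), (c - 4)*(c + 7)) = c + 7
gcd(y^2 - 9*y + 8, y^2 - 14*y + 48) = y - 8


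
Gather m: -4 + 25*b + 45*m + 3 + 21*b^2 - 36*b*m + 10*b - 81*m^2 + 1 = 21*b^2 + 35*b - 81*m^2 + m*(45 - 36*b)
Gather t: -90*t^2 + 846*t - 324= -90*t^2 + 846*t - 324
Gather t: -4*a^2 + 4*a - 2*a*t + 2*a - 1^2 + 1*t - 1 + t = -4*a^2 + 6*a + t*(2 - 2*a) - 2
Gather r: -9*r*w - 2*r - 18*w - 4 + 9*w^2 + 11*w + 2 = r*(-9*w - 2) + 9*w^2 - 7*w - 2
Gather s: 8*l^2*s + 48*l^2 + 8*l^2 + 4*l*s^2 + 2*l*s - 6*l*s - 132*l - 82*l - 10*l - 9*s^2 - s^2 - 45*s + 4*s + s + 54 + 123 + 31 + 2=56*l^2 - 224*l + s^2*(4*l - 10) + s*(8*l^2 - 4*l - 40) + 210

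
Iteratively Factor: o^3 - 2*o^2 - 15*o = (o)*(o^2 - 2*o - 15) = o*(o + 3)*(o - 5)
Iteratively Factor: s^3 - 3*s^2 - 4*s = (s - 4)*(s^2 + s) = (s - 4)*(s + 1)*(s)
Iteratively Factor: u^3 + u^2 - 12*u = (u)*(u^2 + u - 12) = u*(u - 3)*(u + 4)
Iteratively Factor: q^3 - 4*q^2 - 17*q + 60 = (q + 4)*(q^2 - 8*q + 15) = (q - 5)*(q + 4)*(q - 3)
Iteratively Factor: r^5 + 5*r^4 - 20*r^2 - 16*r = (r + 1)*(r^4 + 4*r^3 - 4*r^2 - 16*r) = (r - 2)*(r + 1)*(r^3 + 6*r^2 + 8*r) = r*(r - 2)*(r + 1)*(r^2 + 6*r + 8) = r*(r - 2)*(r + 1)*(r + 2)*(r + 4)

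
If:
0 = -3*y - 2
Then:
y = -2/3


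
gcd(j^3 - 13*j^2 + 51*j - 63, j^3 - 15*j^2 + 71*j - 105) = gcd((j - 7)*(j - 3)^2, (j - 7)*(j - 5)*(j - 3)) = j^2 - 10*j + 21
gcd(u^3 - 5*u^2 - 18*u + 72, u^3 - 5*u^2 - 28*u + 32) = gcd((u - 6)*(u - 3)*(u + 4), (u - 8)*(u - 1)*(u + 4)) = u + 4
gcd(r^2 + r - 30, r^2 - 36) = r + 6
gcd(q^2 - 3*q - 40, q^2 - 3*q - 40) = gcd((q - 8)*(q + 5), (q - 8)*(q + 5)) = q^2 - 3*q - 40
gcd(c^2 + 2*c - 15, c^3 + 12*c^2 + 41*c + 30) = c + 5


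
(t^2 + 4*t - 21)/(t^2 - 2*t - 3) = (t + 7)/(t + 1)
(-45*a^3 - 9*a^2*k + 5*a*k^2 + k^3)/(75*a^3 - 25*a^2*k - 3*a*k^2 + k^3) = (-3*a - k)/(5*a - k)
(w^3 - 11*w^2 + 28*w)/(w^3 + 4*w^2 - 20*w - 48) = w*(w - 7)/(w^2 + 8*w + 12)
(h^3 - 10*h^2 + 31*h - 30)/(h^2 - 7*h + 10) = h - 3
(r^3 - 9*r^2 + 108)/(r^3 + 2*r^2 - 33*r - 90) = (r - 6)/(r + 5)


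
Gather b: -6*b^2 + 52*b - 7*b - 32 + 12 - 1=-6*b^2 + 45*b - 21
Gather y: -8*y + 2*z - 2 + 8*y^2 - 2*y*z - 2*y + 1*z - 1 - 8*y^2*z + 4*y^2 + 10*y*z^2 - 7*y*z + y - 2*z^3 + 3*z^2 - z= y^2*(12 - 8*z) + y*(10*z^2 - 9*z - 9) - 2*z^3 + 3*z^2 + 2*z - 3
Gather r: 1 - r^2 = 1 - r^2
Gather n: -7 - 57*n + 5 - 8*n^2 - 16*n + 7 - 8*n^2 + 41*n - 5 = -16*n^2 - 32*n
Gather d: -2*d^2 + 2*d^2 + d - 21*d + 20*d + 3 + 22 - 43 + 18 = 0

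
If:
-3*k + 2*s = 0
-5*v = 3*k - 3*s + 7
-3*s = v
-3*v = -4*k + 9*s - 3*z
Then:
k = 7/24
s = 7/16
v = -21/16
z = -7/18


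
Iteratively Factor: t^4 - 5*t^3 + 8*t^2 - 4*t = (t - 1)*(t^3 - 4*t^2 + 4*t) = (t - 2)*(t - 1)*(t^2 - 2*t) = t*(t - 2)*(t - 1)*(t - 2)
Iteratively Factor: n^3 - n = (n - 1)*(n^2 + n) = (n - 1)*(n + 1)*(n)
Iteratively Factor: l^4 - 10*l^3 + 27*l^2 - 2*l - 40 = (l - 5)*(l^3 - 5*l^2 + 2*l + 8) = (l - 5)*(l - 4)*(l^2 - l - 2) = (l - 5)*(l - 4)*(l - 2)*(l + 1)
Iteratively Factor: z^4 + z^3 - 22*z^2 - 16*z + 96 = (z + 3)*(z^3 - 2*z^2 - 16*z + 32) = (z + 3)*(z + 4)*(z^2 - 6*z + 8) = (z - 4)*(z + 3)*(z + 4)*(z - 2)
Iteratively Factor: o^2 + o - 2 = (o + 2)*(o - 1)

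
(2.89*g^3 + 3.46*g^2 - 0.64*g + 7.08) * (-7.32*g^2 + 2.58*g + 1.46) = -21.1548*g^5 - 17.871*g^4 + 17.831*g^3 - 48.4252*g^2 + 17.332*g + 10.3368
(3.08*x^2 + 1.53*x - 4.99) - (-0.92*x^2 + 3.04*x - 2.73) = 4.0*x^2 - 1.51*x - 2.26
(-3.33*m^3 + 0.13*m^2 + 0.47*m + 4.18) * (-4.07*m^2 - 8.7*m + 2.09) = 13.5531*m^5 + 28.4419*m^4 - 10.0036*m^3 - 20.8299*m^2 - 35.3837*m + 8.7362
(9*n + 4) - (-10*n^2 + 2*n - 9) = 10*n^2 + 7*n + 13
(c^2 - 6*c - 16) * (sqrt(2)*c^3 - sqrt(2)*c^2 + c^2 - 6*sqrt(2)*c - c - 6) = sqrt(2)*c^5 - 7*sqrt(2)*c^4 + c^4 - 16*sqrt(2)*c^3 - 7*c^3 - 16*c^2 + 52*sqrt(2)*c^2 + 52*c + 96*sqrt(2)*c + 96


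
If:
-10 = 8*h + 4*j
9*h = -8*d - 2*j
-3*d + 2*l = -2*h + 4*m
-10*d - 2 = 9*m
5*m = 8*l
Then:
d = 235/283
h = -93/283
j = -1043/566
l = -405/566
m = -324/283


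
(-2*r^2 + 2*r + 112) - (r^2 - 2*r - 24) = -3*r^2 + 4*r + 136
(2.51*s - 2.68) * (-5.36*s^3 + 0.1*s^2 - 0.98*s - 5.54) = -13.4536*s^4 + 14.6158*s^3 - 2.7278*s^2 - 11.279*s + 14.8472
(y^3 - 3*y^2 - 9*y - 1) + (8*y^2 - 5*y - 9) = y^3 + 5*y^2 - 14*y - 10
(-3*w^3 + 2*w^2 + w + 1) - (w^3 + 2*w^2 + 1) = -4*w^3 + w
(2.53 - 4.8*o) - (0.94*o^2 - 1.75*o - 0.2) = -0.94*o^2 - 3.05*o + 2.73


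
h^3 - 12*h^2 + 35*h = h*(h - 7)*(h - 5)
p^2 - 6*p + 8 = (p - 4)*(p - 2)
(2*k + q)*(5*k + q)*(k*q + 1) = 10*k^3*q + 7*k^2*q^2 + 10*k^2 + k*q^3 + 7*k*q + q^2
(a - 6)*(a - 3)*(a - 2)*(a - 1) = a^4 - 12*a^3 + 47*a^2 - 72*a + 36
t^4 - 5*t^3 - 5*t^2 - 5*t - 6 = (t - 6)*(t - I)*(-I*t + 1)*(I*t + I)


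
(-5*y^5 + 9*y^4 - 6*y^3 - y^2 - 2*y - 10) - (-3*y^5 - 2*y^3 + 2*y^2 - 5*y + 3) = -2*y^5 + 9*y^4 - 4*y^3 - 3*y^2 + 3*y - 13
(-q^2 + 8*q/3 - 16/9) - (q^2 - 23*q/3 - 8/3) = -2*q^2 + 31*q/3 + 8/9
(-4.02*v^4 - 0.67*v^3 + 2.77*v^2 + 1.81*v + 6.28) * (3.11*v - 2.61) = -12.5022*v^5 + 8.4085*v^4 + 10.3634*v^3 - 1.6006*v^2 + 14.8067*v - 16.3908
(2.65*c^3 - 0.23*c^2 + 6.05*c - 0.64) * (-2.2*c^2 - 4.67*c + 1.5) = -5.83*c^5 - 11.8695*c^4 - 8.2609*c^3 - 27.1905*c^2 + 12.0638*c - 0.96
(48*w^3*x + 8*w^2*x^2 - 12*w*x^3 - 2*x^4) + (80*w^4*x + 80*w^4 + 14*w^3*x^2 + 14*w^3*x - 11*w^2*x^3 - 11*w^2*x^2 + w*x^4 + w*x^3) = 80*w^4*x + 80*w^4 + 14*w^3*x^2 + 62*w^3*x - 11*w^2*x^3 - 3*w^2*x^2 + w*x^4 - 11*w*x^3 - 2*x^4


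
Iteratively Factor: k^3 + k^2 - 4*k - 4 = (k + 1)*(k^2 - 4) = (k + 1)*(k + 2)*(k - 2)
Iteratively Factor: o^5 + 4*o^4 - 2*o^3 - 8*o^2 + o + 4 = (o + 1)*(o^4 + 3*o^3 - 5*o^2 - 3*o + 4) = (o - 1)*(o + 1)*(o^3 + 4*o^2 - o - 4) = (o - 1)*(o + 1)^2*(o^2 + 3*o - 4) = (o - 1)^2*(o + 1)^2*(o + 4)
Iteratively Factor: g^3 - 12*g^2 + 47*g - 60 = (g - 5)*(g^2 - 7*g + 12) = (g - 5)*(g - 3)*(g - 4)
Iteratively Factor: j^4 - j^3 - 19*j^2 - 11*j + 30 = (j - 5)*(j^3 + 4*j^2 + j - 6) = (j - 5)*(j + 2)*(j^2 + 2*j - 3) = (j - 5)*(j - 1)*(j + 2)*(j + 3)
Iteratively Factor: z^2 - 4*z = (z - 4)*(z)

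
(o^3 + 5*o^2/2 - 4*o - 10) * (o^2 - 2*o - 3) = o^5 + o^4/2 - 12*o^3 - 19*o^2/2 + 32*o + 30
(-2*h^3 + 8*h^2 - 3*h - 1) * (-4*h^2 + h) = 8*h^5 - 34*h^4 + 20*h^3 + h^2 - h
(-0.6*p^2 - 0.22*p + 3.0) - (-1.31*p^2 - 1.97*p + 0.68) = 0.71*p^2 + 1.75*p + 2.32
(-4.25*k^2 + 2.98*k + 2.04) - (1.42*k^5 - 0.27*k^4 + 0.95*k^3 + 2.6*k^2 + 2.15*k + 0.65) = -1.42*k^5 + 0.27*k^4 - 0.95*k^3 - 6.85*k^2 + 0.83*k + 1.39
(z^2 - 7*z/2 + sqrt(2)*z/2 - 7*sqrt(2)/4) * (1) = z^2 - 7*z/2 + sqrt(2)*z/2 - 7*sqrt(2)/4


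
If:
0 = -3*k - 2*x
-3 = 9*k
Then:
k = -1/3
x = 1/2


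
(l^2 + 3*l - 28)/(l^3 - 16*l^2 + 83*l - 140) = (l + 7)/(l^2 - 12*l + 35)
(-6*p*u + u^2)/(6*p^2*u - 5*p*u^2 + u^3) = (-6*p + u)/(6*p^2 - 5*p*u + u^2)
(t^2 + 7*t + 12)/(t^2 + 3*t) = (t + 4)/t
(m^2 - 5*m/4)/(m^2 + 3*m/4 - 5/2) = m/(m + 2)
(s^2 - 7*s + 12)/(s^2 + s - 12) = (s - 4)/(s + 4)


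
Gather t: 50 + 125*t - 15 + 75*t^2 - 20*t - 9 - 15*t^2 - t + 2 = 60*t^2 + 104*t + 28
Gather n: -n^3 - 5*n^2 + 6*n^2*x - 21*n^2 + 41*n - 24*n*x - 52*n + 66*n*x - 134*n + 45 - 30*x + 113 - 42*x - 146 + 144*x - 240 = -n^3 + n^2*(6*x - 26) + n*(42*x - 145) + 72*x - 228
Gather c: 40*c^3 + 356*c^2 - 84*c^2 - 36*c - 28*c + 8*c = 40*c^3 + 272*c^2 - 56*c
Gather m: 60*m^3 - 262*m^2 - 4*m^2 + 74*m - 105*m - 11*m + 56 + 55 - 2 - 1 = 60*m^3 - 266*m^2 - 42*m + 108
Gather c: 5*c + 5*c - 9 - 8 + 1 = 10*c - 16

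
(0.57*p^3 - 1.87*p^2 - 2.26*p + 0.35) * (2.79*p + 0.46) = 1.5903*p^4 - 4.9551*p^3 - 7.1656*p^2 - 0.0630999999999999*p + 0.161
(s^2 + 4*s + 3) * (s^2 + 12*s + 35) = s^4 + 16*s^3 + 86*s^2 + 176*s + 105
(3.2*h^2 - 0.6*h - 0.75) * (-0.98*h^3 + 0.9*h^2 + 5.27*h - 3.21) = -3.136*h^5 + 3.468*h^4 + 17.059*h^3 - 14.109*h^2 - 2.0265*h + 2.4075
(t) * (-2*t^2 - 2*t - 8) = -2*t^3 - 2*t^2 - 8*t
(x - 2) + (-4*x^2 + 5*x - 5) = -4*x^2 + 6*x - 7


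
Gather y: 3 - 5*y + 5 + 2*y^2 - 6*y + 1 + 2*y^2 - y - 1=4*y^2 - 12*y + 8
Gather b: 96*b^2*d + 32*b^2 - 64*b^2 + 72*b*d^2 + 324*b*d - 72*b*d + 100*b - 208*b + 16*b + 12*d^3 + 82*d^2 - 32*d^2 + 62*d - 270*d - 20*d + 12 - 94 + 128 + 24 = b^2*(96*d - 32) + b*(72*d^2 + 252*d - 92) + 12*d^3 + 50*d^2 - 228*d + 70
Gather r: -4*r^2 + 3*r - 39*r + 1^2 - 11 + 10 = -4*r^2 - 36*r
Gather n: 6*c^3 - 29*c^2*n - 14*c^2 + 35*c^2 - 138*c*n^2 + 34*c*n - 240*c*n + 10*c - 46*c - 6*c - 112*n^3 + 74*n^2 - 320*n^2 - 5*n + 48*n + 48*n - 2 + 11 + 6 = 6*c^3 + 21*c^2 - 42*c - 112*n^3 + n^2*(-138*c - 246) + n*(-29*c^2 - 206*c + 91) + 15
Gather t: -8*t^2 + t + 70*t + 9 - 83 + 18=-8*t^2 + 71*t - 56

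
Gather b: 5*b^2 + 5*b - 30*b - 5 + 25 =5*b^2 - 25*b + 20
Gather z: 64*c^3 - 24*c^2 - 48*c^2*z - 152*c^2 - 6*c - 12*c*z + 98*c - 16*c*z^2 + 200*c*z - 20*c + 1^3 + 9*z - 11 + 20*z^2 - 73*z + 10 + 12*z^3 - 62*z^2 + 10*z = 64*c^3 - 176*c^2 + 72*c + 12*z^3 + z^2*(-16*c - 42) + z*(-48*c^2 + 188*c - 54)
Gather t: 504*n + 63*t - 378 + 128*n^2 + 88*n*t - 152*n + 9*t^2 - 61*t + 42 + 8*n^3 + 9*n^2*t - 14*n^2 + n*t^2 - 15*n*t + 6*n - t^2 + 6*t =8*n^3 + 114*n^2 + 358*n + t^2*(n + 8) + t*(9*n^2 + 73*n + 8) - 336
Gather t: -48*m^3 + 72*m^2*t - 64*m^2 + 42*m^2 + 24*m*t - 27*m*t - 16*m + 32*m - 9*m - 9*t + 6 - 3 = -48*m^3 - 22*m^2 + 7*m + t*(72*m^2 - 3*m - 9) + 3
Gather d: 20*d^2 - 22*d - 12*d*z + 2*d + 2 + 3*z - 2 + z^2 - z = 20*d^2 + d*(-12*z - 20) + z^2 + 2*z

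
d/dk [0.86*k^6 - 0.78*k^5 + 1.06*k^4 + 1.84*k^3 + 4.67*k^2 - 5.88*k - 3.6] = 5.16*k^5 - 3.9*k^4 + 4.24*k^3 + 5.52*k^2 + 9.34*k - 5.88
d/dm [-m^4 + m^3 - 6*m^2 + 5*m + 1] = -4*m^3 + 3*m^2 - 12*m + 5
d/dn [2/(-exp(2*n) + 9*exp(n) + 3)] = (4*exp(n) - 18)*exp(n)/(-exp(2*n) + 9*exp(n) + 3)^2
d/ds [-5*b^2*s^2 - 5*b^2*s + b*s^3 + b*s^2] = b*(-10*b*s - 5*b + 3*s^2 + 2*s)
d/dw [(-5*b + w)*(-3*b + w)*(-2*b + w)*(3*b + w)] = 63*b^3 + 2*b^2*w - 21*b*w^2 + 4*w^3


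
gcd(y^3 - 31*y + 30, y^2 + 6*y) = y + 6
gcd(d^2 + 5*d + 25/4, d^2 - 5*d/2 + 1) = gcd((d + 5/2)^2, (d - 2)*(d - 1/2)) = 1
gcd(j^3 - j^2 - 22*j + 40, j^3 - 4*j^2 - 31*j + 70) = j^2 + 3*j - 10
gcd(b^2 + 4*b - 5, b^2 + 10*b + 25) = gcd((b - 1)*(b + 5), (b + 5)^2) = b + 5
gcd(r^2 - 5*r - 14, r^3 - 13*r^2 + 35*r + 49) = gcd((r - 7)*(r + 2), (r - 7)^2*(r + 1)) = r - 7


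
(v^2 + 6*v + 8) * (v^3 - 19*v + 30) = v^5 + 6*v^4 - 11*v^3 - 84*v^2 + 28*v + 240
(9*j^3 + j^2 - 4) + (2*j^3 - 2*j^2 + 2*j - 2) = 11*j^3 - j^2 + 2*j - 6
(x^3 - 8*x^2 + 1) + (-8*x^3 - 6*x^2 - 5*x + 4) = -7*x^3 - 14*x^2 - 5*x + 5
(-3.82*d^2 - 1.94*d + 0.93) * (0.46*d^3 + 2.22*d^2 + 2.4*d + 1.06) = -1.7572*d^5 - 9.3728*d^4 - 13.047*d^3 - 6.6406*d^2 + 0.1756*d + 0.9858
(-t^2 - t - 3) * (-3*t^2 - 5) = 3*t^4 + 3*t^3 + 14*t^2 + 5*t + 15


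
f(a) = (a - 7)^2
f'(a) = 2*a - 14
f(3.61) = 11.49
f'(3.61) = -6.78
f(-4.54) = 133.17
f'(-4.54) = -23.08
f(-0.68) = 58.98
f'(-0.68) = -15.36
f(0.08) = 47.89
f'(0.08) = -13.84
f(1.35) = 31.92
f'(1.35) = -11.30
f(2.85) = 17.22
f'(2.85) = -8.30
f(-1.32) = 69.22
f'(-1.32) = -16.64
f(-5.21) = 149.08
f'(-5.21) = -24.42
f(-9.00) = 256.00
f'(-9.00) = -32.00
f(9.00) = 4.00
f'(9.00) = 4.00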